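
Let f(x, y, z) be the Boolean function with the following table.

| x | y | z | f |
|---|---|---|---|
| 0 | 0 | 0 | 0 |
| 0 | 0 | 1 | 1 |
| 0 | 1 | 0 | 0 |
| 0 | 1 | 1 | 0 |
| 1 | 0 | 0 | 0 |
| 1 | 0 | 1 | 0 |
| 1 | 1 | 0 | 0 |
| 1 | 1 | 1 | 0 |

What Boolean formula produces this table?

f(x, y, z) = (x' · y') · z

Only row (0,0,1) gives 1. That row's minterm ¬x·¬y·z is f directly.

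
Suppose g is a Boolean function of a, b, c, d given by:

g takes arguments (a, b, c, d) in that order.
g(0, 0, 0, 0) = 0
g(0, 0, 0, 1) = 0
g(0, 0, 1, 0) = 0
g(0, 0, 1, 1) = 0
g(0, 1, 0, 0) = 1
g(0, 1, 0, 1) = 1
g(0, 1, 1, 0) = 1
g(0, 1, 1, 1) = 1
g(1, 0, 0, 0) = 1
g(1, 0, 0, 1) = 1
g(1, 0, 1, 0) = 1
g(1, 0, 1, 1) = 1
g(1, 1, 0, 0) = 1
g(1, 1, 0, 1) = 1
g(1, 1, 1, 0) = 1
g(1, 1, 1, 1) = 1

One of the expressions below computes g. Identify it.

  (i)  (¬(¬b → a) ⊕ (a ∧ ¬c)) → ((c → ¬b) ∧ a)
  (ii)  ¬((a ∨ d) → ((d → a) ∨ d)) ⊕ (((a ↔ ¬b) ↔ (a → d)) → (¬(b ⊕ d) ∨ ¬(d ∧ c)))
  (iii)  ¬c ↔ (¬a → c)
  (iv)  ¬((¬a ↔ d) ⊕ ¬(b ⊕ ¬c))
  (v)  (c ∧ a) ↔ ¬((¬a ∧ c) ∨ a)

(ii) disagrees with g on (0,0,0,0) (formula → 1, table → 0); rule it out.
(iii) disagrees with g on (0,1,0,0) (formula → 0, table → 1); rule it out.
(iv) disagrees with g on (0,0,0,0) (formula → 1, table → 0); rule it out.
(v) disagrees with g on (0,0,1,0) (formula → 1, table → 0); rule it out.
Only (i) survives; checking it on all 16 rows confirms it matches g.

i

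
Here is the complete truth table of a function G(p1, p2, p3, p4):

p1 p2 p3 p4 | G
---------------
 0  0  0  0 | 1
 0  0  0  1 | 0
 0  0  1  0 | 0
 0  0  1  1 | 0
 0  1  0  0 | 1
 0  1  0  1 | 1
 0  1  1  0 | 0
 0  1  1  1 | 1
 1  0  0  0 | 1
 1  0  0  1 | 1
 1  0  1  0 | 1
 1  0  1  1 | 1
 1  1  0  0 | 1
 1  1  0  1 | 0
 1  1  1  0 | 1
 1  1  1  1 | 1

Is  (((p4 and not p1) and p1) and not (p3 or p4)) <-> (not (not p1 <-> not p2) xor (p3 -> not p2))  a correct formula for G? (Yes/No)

No

Evaluate (((p4 and not p1) and p1) and not (p3 or p4)) <-> (not (not p1 <-> not p2) xor (p3 -> not p2)) on each row and compare to G:
  p1=0, p2=0, p3=0, p4=0: formula gives 0, but G = 1 ✗
Since they disagree at (0,0,0,0), the expression is not a correct formula for G.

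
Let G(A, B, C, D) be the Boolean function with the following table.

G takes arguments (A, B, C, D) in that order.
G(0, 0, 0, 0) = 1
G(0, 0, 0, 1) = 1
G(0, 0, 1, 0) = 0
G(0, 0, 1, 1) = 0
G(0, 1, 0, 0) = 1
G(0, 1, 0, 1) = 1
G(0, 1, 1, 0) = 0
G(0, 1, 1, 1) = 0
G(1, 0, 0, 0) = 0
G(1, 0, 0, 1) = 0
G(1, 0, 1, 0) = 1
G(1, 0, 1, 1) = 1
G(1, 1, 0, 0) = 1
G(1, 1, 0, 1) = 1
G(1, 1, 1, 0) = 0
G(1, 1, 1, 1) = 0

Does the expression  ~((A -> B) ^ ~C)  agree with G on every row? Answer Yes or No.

Check the formula against G row by row:
  A=0, B=0, C=0, D=0: formula gives 1, G = 1 ✓
  A=0, B=0, C=0, D=1: formula gives 1, G = 1 ✓
  A=0, B=0, C=1, D=0: formula gives 0, G = 0 ✓
  A=0, B=0, C=1, D=1: formula gives 0, G = 0 ✓
  … (the remaining 12 rows also agree.)
All 16 rows match — the expression computes G exactly.

Yes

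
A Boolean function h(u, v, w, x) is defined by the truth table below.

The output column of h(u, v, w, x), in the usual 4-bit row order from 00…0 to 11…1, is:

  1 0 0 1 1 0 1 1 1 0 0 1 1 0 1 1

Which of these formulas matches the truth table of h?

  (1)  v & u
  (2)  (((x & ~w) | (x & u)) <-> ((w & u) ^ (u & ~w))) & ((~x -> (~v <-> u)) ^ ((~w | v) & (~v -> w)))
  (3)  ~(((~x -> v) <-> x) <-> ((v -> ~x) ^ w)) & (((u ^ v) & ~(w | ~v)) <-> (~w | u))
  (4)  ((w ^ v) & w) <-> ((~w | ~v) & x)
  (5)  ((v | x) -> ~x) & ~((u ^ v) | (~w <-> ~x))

4

(1) disagrees with h on (0,0,0,0) (formula → 0, table → 1); rule it out.
(2) disagrees with h on (0,0,0,0) (formula → 0, table → 1); rule it out.
(3) disagrees with h on (0,0,0,0) (formula → 0, table → 1); rule it out.
(5) disagrees with h on (0,0,0,0) (formula → 0, table → 1); rule it out.
That leaves (4). Evaluating it on every row reproduces the table of h exactly.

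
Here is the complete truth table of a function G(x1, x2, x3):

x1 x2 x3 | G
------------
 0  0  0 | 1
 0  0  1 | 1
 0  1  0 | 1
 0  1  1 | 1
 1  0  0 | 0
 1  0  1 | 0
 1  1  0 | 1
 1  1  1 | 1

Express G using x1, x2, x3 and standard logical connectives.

There are just 2 zero rows: (1,0,0), (1,0,1). Their minterms are x1·¬x2·¬x3, x1·¬x2·x3; the OR of those covers precisely the 0-outputs, and negating it yields G.

G(x1, x2, x3) = not (((x1 and not x2) and not x3) or ((x1 and not x2) and x3))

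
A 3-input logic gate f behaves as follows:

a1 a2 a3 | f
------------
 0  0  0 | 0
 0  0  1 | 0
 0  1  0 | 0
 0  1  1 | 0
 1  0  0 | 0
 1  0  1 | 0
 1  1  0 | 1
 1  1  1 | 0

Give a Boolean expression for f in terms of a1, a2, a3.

f is 1 on exactly one input, (1,1,0), whose minterm is a1·a2·¬a3. So f is just that conjunction.

f(a1, a2, a3) = (a1 & a2) & ~a3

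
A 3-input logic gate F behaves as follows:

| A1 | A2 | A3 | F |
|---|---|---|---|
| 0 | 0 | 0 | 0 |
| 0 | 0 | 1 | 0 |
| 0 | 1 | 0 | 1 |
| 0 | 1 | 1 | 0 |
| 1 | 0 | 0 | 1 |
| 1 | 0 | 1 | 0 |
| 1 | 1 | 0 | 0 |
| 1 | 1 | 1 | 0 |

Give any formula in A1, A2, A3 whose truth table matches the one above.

The 1-rows are (0,1,0), (1,0,0). Each contributes one minterm — ¬A1·A2·¬A3; A1·¬A2·¬A3 — and their disjunction is a sum-of-products form of F.

F(A1, A2, A3) = ((NOT A1 AND A2) AND NOT A3) OR ((A1 AND NOT A2) AND NOT A3)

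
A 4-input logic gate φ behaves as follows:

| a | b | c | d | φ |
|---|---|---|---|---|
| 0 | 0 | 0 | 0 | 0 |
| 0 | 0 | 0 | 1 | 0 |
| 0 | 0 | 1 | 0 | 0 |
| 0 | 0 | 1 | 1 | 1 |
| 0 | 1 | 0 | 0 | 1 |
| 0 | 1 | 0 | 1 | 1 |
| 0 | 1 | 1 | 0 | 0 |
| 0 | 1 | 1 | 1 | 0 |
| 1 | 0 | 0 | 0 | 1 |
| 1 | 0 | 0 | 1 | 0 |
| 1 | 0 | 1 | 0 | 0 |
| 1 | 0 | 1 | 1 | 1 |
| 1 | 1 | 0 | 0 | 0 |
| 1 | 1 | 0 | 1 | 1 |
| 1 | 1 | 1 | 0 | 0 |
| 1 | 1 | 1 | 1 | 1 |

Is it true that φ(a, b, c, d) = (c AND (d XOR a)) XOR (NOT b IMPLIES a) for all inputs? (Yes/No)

No

Evaluate (c AND (d XOR a)) XOR (NOT b IMPLIES a) on each row and compare to φ:
  a=0, b=0, c=0, d=0: formula gives 0, φ = 0 ✓
  a=0, b=0, c=0, d=1: formula gives 0, φ = 0 ✓
  a=0, b=0, c=1, d=0: formula gives 0, φ = 0 ✓
  a=0, b=0, c=1, d=1: formula gives 1, φ = 1 ✓
  …
  a=0, b=1, c=1, d=0: formula gives 1, but φ = 0 ✗
Since they disagree at (0,1,1,0), the expression is not a correct formula for φ.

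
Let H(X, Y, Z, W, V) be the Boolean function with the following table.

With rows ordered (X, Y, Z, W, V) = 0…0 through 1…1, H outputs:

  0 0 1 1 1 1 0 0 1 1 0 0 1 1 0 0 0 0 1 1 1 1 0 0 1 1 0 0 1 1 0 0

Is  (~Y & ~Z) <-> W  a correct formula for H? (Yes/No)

Yes

Evaluate (~Y & ~Z) <-> W on each row and compare to H:
  X=0, Y=0, Z=0, W=0, V=0: formula gives 0, H = 0 ✓
  X=0, Y=0, Z=0, W=0, V=1: formula gives 0, H = 0 ✓
  X=0, Y=0, Z=0, W=1, V=0: formula gives 1, H = 1 ✓
  X=0, Y=0, Z=0, W=1, V=1: formula gives 1, H = 1 ✓
  …and likewise for the remaining 28 rows.
All 32 rows match — the expression computes H exactly.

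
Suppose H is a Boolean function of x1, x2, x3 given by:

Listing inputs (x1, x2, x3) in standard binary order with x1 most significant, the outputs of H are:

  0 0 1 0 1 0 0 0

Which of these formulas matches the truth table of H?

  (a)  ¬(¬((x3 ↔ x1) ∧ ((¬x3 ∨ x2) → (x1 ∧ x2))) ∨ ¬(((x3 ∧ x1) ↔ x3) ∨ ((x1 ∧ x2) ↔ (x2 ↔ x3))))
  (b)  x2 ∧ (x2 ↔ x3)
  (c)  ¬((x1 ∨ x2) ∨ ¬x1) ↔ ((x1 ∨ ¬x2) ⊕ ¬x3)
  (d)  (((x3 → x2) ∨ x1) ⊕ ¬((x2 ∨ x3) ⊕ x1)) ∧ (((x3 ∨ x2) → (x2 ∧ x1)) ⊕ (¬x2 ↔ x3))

d

(a) fails at (0,1,0): the formula yields 0, H is 1.
(b) fails at (0,1,0): the formula yields 0, H is 1.
(c) fails at (0,0,0): the formula yields 1, H is 0.
(d) is the remaining candidate, and it agrees with H on all 8 inputs.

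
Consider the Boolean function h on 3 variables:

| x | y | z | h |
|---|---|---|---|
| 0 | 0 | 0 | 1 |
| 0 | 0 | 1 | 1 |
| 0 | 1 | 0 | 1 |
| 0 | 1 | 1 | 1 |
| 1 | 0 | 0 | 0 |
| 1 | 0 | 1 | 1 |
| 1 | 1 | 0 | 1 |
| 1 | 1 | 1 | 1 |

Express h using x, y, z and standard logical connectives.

h is 0 on exactly one input, (1,0,0), whose minterm is x·¬y·¬z. So h is the negation of that single conjunction.

h(x, y, z) = NOT ((x AND NOT y) AND NOT z)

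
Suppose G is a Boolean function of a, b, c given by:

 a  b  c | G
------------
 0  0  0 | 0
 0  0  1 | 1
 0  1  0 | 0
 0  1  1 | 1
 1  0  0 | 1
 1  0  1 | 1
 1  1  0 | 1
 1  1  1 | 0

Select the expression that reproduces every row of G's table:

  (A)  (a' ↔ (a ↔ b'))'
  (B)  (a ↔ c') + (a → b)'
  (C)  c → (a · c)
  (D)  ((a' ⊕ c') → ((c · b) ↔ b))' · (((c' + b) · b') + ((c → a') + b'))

(A): at (0,0,0) it gives 1, but G = 0 — eliminated.
(C): at (0,0,0) it gives 1, but G = 0 — eliminated.
(D): at (0,0,1) it gives 0, but G = 1 — eliminated.
Only (B) survives; checking it on all 8 rows confirms it matches G.

B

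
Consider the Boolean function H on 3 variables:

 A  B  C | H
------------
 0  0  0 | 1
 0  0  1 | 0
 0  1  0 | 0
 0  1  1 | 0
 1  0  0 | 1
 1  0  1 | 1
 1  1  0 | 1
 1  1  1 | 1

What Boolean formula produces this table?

H is 0 on only 3 rows — (0,0,1), (0,1,0), (0,1,1). Writing each as a minterm (¬A·¬B·C, ¬A·B·¬C, ¬A·B·C) and OR-ing them characterizes exactly where H=0, so H is the negation of that disjunction.

H(A, B, C) = not ((((not A and not B) and C) or ((not A and B) and not C)) or ((not A and B) and C))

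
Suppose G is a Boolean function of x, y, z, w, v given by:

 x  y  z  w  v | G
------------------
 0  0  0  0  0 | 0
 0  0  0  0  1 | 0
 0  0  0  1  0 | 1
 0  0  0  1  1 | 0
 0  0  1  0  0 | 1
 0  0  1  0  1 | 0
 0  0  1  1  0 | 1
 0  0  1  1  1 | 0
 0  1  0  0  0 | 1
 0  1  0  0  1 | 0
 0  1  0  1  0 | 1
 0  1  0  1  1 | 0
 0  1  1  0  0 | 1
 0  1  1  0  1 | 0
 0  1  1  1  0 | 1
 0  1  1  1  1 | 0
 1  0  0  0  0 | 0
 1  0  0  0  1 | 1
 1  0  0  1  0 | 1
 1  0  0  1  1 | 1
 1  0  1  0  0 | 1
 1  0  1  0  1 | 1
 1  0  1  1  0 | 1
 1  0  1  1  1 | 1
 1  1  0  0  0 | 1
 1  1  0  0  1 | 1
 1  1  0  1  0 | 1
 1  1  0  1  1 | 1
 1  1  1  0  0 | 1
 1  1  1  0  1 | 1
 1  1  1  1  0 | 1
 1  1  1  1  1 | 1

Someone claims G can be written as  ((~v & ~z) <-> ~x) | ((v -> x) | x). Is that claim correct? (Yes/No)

Test each input against both G and the formula:
  x=0, y=0, z=0, w=0, v=0: formula gives 1, but G = 0 ✗
A single disagreement suffices: at (0,0,0,0,0) they differ, so the formula does not compute G.

No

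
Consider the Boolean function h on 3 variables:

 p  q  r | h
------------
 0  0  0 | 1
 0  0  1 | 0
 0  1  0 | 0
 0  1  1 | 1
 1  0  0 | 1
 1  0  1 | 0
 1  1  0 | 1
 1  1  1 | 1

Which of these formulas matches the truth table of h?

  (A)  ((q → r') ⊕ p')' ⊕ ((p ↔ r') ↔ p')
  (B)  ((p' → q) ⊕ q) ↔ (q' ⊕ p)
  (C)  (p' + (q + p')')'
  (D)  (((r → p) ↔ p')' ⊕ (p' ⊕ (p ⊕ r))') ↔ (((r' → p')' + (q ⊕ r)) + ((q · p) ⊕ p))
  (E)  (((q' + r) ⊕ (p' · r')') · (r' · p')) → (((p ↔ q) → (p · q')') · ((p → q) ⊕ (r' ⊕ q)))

(A): at (0,1,0) it gives 1, but h = 0 — eliminated.
(B): at (0,0,0) it gives 0, but h = 1 — eliminated.
(C): at (0,0,0) it gives 0, but h = 1 — eliminated.
(E): at (0,0,0) it gives 0, but h = 1 — eliminated.
(D) is the remaining candidate, and it agrees with h on all 8 inputs.

D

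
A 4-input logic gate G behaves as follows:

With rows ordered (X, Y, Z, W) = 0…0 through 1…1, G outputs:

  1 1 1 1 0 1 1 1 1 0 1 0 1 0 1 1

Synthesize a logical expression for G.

The 0-rows are (0,1,0,0), (1,0,0,1), (1,0,1,1), (1,1,0,1). Take each as a conjunction (¬X·Y·¬Z·¬W, X·¬Y·¬Z·W, X·¬Y·Z·W, X·Y·¬Z·W), form their disjunction, and complement — that gives a formula that is 1 everywhere G is.

G(X, Y, Z, W) = NOT ((((((NOT X AND Y) AND NOT Z) AND NOT W) OR (((X AND NOT Y) AND NOT Z) AND W)) OR (((X AND NOT Y) AND Z) AND W)) OR (((X AND Y) AND NOT Z) AND W))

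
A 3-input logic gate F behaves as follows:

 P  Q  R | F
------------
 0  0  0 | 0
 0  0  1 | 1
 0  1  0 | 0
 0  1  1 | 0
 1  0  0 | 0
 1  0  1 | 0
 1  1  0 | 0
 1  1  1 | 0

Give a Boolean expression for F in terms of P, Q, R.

F(P, Q, R) = (~P & ~Q) & R

F is 1 on exactly one input, (0,0,1), whose minterm is ¬P·¬Q·R. So F is just that conjunction.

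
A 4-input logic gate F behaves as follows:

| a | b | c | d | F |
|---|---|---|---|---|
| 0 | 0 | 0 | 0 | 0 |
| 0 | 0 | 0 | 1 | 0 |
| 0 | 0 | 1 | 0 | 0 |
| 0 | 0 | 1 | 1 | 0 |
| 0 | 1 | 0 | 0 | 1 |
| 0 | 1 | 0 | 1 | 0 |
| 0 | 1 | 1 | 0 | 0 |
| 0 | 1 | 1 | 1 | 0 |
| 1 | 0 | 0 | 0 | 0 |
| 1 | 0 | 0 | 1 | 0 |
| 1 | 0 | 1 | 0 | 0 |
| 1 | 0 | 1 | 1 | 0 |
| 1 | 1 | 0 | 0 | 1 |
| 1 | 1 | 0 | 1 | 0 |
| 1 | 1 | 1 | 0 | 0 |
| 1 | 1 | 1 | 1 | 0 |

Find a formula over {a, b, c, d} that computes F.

The 1-rows are (0,1,0,0), (1,1,0,0). Each contributes one minterm — ¬a·b·¬c·¬d; a·b·¬c·¬d — and their disjunction is a sum-of-products form of F.

F(a, b, c, d) = (((~a & b) & ~c) & ~d) | (((a & b) & ~c) & ~d)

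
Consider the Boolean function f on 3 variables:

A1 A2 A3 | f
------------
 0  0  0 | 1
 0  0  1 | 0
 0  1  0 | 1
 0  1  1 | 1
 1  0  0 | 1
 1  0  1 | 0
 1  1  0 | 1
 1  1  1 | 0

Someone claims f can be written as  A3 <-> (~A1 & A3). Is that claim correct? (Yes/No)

Evaluate A3 <-> (~A1 & A3) on each row and compare to f:
  A1=0, A2=0, A3=0: formula gives 1, f = 1 ✓
  A1=0, A2=0, A3=1: formula gives 1, but f = 0 ✗
A single disagreement suffices: at (0,0,1) they differ, so the formula does not compute f.

No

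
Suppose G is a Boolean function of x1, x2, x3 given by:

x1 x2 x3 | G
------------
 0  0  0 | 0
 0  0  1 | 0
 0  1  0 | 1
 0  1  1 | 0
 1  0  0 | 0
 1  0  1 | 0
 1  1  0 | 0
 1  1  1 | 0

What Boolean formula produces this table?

G is 1 on exactly one input, (0,1,0), whose minterm is ¬x1·x2·¬x3. So G is just that conjunction.

G(x1, x2, x3) = (x1' · x2) · x3'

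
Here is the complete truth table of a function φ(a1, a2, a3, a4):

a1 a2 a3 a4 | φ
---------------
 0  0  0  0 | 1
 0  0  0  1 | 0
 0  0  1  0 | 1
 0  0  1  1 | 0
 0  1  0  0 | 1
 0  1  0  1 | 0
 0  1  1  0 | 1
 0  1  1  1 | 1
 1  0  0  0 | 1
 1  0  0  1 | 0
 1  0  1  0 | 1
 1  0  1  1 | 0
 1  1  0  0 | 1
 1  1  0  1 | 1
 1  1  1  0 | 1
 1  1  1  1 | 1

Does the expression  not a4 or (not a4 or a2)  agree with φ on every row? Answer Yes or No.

Check the formula against φ row by row:
  a1=0, a2=0, a3=0, a4=0: formula gives 1, φ = 1 ✓
  a1=0, a2=0, a3=0, a4=1: formula gives 0, φ = 0 ✓
  a1=0, a2=0, a3=1, a4=0: formula gives 1, φ = 1 ✓
  a1=0, a2=0, a3=1, a4=1: formula gives 0, φ = 0 ✓
  …
  a1=0, a2=1, a3=0, a4=1: formula gives 1, but φ = 0 ✗
Since they disagree at (0,1,0,1), the expression is not a correct formula for φ.

No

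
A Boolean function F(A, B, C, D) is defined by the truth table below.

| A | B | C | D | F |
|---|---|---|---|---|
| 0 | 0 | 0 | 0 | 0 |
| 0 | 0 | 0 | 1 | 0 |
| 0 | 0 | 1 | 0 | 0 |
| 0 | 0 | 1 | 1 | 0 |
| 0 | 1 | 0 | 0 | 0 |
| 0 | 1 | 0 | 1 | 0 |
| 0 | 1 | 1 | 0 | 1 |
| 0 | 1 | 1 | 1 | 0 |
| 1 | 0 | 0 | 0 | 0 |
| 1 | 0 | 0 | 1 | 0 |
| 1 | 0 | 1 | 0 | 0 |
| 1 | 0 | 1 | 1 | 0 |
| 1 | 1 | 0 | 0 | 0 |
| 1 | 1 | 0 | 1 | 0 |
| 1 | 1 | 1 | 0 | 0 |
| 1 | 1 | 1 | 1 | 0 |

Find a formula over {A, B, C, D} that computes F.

F(A, B, C, D) = ((not A and B) and C) and not D

F is 1 on exactly one input, (0,1,1,0), whose minterm is ¬A·B·C·¬D. So F is just that conjunction.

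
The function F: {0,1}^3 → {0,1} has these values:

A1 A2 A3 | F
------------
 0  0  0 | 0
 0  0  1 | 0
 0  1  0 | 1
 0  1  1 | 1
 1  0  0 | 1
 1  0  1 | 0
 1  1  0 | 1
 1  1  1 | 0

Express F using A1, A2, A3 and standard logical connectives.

Collect the rows where F=1 — (0,1,0), (0,1,1), (1,0,0), (1,1,0) — and write one minterm per row: ¬A1·A2·¬A3, ¬A1·A2·A3, A1·¬A2·¬A3, A1·A2·¬A3. Their union (logical OR) reproduces the table exactly.

F(A1, A2, A3) = ((((not A1 and A2) and not A3) or ((not A1 and A2) and A3)) or ((A1 and not A2) and not A3)) or ((A1 and A2) and not A3)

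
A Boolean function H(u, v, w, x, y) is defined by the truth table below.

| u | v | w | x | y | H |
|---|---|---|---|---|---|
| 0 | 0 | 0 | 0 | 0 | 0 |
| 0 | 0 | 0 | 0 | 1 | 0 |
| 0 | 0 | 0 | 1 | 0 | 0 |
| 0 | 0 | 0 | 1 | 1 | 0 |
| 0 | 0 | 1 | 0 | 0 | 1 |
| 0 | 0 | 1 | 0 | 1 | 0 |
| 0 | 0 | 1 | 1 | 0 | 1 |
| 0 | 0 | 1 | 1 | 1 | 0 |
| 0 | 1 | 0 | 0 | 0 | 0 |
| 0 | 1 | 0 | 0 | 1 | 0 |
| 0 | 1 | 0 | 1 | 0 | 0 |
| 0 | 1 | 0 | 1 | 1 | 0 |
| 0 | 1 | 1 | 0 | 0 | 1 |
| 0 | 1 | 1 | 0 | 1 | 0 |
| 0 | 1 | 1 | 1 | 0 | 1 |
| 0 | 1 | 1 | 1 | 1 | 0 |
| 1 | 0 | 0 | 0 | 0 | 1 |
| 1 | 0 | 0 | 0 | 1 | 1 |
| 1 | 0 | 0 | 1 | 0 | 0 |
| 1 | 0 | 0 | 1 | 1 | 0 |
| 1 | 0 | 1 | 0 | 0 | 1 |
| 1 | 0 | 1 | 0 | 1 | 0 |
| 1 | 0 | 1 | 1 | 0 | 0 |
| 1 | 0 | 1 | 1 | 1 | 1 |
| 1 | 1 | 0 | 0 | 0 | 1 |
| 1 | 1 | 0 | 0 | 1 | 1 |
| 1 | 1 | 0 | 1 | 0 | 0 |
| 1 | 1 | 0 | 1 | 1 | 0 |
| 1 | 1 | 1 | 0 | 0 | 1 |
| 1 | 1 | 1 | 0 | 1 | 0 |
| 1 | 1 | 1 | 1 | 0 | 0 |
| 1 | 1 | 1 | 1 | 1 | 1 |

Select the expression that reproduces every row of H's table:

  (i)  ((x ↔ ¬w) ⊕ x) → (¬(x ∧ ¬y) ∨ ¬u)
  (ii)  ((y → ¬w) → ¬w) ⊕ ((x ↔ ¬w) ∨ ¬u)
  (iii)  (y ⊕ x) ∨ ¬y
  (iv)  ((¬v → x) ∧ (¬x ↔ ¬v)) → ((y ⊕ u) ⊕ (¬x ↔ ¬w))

(i) disagrees with H on (0,0,0,0,0) (formula → 1, table → 0); rule it out.
(iii) disagrees with H on (0,0,0,0,0) (formula → 1, table → 0); rule it out.
(iv) disagrees with H on (0,0,0,0,0) (formula → 1, table → 0); rule it out.
That leaves (ii). Evaluating it on every row reproduces the table of H exactly.

ii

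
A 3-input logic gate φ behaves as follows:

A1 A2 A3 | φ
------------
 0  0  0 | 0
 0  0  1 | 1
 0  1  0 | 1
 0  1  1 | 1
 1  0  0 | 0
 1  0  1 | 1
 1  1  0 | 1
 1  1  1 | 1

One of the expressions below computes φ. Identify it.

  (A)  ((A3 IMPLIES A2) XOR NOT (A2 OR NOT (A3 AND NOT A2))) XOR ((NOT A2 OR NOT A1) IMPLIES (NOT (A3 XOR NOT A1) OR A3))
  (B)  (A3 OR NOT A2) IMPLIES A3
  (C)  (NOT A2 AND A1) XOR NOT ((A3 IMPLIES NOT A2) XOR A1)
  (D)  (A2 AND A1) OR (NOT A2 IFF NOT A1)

B

(A): at (0,0,0) it gives 1, but φ = 0 — eliminated.
(C): at (0,0,1) it gives 0, but φ = 1 — eliminated.
(D): at (0,0,0) it gives 1, but φ = 0 — eliminated.
That leaves (B). Evaluating it on every row reproduces the table of φ exactly.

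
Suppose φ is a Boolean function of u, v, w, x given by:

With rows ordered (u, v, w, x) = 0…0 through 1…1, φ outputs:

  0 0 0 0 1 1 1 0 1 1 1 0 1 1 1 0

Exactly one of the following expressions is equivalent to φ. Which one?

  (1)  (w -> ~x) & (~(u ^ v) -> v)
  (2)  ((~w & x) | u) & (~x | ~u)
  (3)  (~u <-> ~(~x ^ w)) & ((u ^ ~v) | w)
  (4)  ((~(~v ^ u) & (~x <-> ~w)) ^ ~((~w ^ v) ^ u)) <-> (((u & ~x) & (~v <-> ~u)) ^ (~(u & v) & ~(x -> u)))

(2) disagrees with φ on (0,0,0,1) (formula → 1, table → 0); rule it out.
(3) disagrees with φ on (0,0,0,1) (formula → 1, table → 0); rule it out.
(4) disagrees with φ on (0,0,0,0) (formula → 1, table → 0); rule it out.
(1) is the remaining candidate, and it agrees with φ on all 16 inputs.

1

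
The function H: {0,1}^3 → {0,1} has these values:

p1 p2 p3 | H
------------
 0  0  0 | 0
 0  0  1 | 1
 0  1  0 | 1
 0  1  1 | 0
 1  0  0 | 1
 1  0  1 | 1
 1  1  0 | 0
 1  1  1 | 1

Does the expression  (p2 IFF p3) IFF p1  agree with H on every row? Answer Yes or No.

Evaluate (p2 IFF p3) IFF p1 on each row and compare to H:
  p1=0, p2=0, p3=0: formula gives 0, H = 0 ✓
  p1=0, p2=0, p3=1: formula gives 1, H = 1 ✓
  p1=0, p2=1, p3=0: formula gives 1, H = 1 ✓
  p1=0, p2=1, p3=1: formula gives 0, H = 0 ✓
  p1=1, p2=0, p3=0: formula gives 1, H = 1 ✓
  p1=1, p2=0, p3=1: formula gives 0, but H = 1 ✗
Since they disagree at (1,0,1), the expression is not a correct formula for H.

No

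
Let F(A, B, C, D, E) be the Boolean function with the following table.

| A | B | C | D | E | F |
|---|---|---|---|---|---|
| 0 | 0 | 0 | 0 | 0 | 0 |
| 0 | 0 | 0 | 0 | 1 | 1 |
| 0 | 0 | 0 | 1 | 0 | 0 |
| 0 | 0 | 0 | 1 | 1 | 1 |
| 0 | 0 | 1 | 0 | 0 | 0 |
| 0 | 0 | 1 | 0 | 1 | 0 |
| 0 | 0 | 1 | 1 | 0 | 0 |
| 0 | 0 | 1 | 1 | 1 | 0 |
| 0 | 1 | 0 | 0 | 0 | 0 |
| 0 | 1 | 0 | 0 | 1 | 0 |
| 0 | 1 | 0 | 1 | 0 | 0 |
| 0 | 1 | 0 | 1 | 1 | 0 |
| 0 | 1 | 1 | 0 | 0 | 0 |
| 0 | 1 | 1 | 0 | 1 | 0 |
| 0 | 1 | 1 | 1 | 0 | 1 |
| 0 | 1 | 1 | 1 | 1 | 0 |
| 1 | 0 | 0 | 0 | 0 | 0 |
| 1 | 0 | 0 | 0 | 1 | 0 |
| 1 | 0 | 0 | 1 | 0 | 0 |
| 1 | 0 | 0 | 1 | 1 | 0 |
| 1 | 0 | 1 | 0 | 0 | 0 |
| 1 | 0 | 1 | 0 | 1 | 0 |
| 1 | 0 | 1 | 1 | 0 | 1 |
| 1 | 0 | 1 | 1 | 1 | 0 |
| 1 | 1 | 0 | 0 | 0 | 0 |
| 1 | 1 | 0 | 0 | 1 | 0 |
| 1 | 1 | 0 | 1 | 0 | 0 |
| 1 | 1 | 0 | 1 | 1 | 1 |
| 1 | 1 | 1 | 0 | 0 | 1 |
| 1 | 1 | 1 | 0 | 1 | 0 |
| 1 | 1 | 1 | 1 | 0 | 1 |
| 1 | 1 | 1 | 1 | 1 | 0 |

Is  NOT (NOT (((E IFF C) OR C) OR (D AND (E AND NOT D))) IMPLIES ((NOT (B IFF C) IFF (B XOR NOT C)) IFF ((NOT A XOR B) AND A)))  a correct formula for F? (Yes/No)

Evaluate NOT (NOT (((E IFF C) OR C) OR (D AND (E AND NOT D))) IMPLIES ((NOT (B IFF C) IFF (B XOR NOT C)) IFF ((NOT A XOR B) AND A))) on each row and compare to F:
  A=0, B=0, C=0, D=0, E=0: formula gives 0, F = 0 ✓
  A=0, B=0, C=0, D=0, E=1: formula gives 0, but F = 1 ✗
A single disagreement suffices: at (0,0,0,0,1) they differ, so the formula does not compute F.

No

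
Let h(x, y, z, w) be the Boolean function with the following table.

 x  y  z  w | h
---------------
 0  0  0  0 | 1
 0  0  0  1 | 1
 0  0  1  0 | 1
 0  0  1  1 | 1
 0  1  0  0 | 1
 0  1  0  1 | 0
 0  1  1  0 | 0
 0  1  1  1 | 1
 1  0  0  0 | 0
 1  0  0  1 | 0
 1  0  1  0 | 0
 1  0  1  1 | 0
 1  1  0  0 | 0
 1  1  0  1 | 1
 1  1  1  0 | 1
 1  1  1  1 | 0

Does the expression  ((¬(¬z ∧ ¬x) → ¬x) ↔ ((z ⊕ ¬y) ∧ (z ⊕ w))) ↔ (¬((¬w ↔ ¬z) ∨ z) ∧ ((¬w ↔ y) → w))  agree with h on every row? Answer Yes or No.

Yes

Evaluate ((¬(¬z ∧ ¬x) → ¬x) ↔ ((z ⊕ ¬y) ∧ (z ⊕ w))) ↔ (¬((¬w ↔ ¬z) ∨ z) ∧ ((¬w ↔ y) → w)) on each row and compare to h:
  x=0, y=0, z=0, w=0: formula gives 1, h = 1 ✓
  x=0, y=0, z=0, w=1: formula gives 1, h = 1 ✓
  x=0, y=0, z=1, w=0: formula gives 1, h = 1 ✓
  x=0, y=0, z=1, w=1: formula gives 1, h = 1 ✓
  …and likewise for the remaining 12 rows.
Every row agrees, so the formula is equivalent.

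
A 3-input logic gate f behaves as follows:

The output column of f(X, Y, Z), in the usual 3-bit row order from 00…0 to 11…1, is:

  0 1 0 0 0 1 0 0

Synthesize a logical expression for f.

f(X, Y, Z) = ((not X and not Y) and Z) or ((X and not Y) and Z)

The 1-rows are (0,0,1), (1,0,1). Each contributes one minterm — ¬X·¬Y·Z; X·¬Y·Z — and their disjunction is a sum-of-products form of f.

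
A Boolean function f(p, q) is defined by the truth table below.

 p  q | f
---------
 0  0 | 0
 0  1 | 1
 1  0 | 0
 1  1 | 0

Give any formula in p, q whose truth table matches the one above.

f(p, q) = ¬p ∧ q

1 only at (0,1): NOT p AND q.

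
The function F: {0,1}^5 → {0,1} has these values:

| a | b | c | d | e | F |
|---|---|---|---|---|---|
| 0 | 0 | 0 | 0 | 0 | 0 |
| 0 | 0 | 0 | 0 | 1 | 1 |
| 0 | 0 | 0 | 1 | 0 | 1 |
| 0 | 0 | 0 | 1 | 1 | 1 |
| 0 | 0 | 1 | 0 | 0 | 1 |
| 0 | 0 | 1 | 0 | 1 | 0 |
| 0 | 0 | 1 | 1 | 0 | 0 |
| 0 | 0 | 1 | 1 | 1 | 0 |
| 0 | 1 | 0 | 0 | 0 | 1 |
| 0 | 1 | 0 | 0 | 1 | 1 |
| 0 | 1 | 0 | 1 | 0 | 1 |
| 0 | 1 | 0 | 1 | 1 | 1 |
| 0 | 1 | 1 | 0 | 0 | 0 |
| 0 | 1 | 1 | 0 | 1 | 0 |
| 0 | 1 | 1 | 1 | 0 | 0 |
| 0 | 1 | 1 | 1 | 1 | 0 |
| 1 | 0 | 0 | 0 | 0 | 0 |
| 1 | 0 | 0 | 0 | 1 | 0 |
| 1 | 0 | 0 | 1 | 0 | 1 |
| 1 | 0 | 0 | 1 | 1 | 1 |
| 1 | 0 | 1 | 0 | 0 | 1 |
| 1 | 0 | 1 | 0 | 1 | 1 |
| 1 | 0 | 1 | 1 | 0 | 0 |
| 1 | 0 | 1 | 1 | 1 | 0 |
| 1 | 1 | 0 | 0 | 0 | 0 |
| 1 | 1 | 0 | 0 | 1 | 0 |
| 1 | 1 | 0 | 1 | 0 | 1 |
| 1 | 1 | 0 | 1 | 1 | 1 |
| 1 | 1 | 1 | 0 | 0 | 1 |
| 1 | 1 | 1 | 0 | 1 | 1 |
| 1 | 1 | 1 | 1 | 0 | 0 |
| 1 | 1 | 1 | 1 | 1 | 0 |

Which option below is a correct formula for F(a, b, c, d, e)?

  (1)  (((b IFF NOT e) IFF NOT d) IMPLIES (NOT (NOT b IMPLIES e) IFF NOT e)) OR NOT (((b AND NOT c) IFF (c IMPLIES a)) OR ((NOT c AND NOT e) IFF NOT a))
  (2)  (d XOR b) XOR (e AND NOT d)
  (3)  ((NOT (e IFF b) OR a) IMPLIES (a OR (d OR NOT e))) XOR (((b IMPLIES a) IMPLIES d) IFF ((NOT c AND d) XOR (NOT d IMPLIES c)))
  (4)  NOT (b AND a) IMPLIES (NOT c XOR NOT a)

(1) fails at (0,0,0,0,0): the formula yields 1, F is 0.
(2) fails at (0,0,1,0,0): the formula yields 0, F is 1.
(4) fails at (0,0,0,0,1): the formula yields 0, F is 1.
Only (3) survives; checking it on all 32 rows confirms it matches F.

3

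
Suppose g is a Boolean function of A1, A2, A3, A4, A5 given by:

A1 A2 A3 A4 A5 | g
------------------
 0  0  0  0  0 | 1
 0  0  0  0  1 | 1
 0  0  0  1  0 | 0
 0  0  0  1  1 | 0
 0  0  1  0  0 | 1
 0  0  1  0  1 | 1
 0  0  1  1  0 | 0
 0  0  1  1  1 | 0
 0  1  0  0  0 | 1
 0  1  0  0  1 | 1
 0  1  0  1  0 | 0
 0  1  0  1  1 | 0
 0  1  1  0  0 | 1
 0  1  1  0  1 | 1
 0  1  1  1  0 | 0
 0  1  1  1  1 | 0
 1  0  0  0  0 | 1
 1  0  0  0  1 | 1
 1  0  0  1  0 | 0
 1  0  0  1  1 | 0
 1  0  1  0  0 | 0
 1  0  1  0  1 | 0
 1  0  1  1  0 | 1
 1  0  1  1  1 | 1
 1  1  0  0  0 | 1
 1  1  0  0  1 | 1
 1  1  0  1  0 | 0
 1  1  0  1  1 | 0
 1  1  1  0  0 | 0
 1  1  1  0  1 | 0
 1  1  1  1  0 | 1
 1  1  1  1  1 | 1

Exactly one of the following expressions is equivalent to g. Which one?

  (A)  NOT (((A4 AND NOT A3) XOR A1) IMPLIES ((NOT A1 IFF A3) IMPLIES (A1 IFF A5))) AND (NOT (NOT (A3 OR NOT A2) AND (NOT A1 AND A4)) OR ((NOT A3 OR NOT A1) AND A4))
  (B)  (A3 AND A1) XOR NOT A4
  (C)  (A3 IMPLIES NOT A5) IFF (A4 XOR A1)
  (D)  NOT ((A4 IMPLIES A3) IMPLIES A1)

B

(A) fails at (0,0,0,0,0): the formula yields 0, g is 1.
(C) fails at (0,0,0,0,0): the formula yields 0, g is 1.
(D) fails at (0,0,1,1,0): the formula yields 1, g is 0.
That leaves (B). Evaluating it on every row reproduces the table of g exactly.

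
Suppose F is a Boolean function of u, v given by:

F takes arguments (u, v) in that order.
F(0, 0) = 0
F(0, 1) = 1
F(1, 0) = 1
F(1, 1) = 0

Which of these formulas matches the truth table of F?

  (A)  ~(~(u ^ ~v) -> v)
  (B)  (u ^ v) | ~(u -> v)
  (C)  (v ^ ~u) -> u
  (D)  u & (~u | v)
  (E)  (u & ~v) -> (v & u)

(A) fails at (0,1): the formula yields 0, F is 1.
(C) fails at (1,1): the formula yields 1, F is 0.
(D) fails at (0,1): the formula yields 0, F is 1.
(E) fails at (0,0): the formula yields 1, F is 0.
That leaves (B). Evaluating it on every row reproduces the table of F exactly.

B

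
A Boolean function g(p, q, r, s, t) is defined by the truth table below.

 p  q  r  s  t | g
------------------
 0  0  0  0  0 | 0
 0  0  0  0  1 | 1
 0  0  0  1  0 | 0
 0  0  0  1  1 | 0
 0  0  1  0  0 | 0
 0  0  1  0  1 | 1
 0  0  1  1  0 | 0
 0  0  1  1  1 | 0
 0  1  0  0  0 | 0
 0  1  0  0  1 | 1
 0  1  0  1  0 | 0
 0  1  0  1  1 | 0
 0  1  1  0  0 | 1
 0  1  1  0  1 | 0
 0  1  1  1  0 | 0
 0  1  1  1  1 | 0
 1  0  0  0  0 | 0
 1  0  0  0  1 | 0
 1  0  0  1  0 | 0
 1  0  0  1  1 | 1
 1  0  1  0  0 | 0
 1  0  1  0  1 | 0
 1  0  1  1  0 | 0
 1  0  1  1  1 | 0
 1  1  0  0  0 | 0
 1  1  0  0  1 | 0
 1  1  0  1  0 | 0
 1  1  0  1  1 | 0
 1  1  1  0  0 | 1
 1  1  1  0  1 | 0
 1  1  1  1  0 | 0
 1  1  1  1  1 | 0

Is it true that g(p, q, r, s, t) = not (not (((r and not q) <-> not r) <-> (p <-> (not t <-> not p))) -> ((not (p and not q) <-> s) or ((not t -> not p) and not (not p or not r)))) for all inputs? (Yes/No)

No

Evaluate not (not (((r and not q) <-> not r) <-> (p <-> (not t <-> not p))) -> ((not (p and not q) <-> s) or ((not t -> not p) and not (not p or not r)))) on each row and compare to g:
  p=0, q=0, r=0, s=0, t=0: formula gives 0, g = 0 ✓
  p=0, q=0, r=0, s=0, t=1: formula gives 1, g = 1 ✓
  p=0, q=0, r=0, s=1, t=0: formula gives 0, g = 0 ✓
  p=0, q=0, r=0, s=1, t=1: formula gives 0, g = 0 ✓
  …
  p=1, q=1, r=0, s=0, t=1: formula gives 1, but g = 0 ✗
Since they disagree at (1,1,0,0,1), the expression is not a correct formula for g.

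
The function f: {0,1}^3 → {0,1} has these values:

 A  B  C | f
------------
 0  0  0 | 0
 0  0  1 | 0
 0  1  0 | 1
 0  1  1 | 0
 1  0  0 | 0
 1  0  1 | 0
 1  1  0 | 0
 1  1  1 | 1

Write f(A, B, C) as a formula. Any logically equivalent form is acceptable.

f=1 on 2 inputs: (0,1,0), (1,1,1). Reading each as a conjunction of literals (¬A·B·¬C, A·B·C) and taking the OR gives the canonical DNF.

f(A, B, C) = ((not A and B) and not C) or ((A and B) and C)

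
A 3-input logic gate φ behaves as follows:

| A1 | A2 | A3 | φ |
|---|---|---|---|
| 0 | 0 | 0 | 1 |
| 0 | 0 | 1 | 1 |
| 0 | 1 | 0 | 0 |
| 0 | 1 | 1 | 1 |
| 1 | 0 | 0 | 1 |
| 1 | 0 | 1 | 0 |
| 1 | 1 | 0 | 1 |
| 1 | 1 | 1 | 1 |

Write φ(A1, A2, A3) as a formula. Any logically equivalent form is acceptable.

φ(A1, A2, A3) = NOT (((NOT A1 AND A2) AND NOT A3) OR ((A1 AND NOT A2) AND A3))

The 0-rows are (0,1,0), (1,0,1). Take each as a conjunction (¬A1·A2·¬A3, A1·¬A2·A3), form their disjunction, and complement — that gives a formula that is 1 everywhere φ is.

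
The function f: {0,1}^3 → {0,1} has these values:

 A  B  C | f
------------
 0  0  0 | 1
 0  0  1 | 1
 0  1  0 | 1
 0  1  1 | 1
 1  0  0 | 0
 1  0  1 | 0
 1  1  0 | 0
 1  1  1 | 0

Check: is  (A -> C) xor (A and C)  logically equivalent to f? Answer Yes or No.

Evaluate (A -> C) xor (A and C) on each row and compare to f:
  A=0, B=0, C=0: formula gives 1, f = 1 ✓
  A=0, B=0, C=1: formula gives 1, f = 1 ✓
  A=0, B=1, C=0: formula gives 1, f = 1 ✓
  A=0, B=1, C=1: formula gives 1, f = 1 ✓
  A=1, B=0, C=0: formula gives 0, f = 0 ✓
  …and likewise for the remaining 3 rows.
No disagreement on any input; they are logically equivalent.

Yes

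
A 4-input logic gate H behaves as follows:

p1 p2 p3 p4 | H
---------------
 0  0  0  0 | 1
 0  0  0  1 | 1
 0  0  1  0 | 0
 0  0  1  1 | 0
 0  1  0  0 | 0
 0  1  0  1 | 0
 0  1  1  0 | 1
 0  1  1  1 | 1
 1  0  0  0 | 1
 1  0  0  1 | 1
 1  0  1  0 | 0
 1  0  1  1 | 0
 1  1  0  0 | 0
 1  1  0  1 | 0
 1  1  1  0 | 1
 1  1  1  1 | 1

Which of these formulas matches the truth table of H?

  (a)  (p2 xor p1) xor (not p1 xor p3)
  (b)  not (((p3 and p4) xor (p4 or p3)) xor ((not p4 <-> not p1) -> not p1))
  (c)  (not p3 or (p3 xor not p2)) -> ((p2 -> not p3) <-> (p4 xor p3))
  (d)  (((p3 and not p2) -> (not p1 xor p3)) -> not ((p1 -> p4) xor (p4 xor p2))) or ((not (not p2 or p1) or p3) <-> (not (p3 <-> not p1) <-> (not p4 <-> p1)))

a

(b) fails at (0,0,0,0): the formula yields 0, H is 1.
(c) fails at (0,0,0,0): the formula yields 0, H is 1.
(d) fails at (0,0,1,0): the formula yields 1, H is 0.
Only (a) survives; checking it on all 16 rows confirms it matches H.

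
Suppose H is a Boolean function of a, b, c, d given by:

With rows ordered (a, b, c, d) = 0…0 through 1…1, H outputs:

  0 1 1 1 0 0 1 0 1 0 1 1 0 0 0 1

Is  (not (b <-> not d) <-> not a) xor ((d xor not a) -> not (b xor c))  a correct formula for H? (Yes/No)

Test each input against both H and the formula:
  a=0, b=0, c=0, d=0: formula gives 0, H = 0 ✓
  a=0, b=0, c=0, d=1: formula gives 1, H = 1 ✓
  a=0, b=0, c=1, d=0: formula gives 1, H = 1 ✓
  a=0, b=0, c=1, d=1: formula gives 1, H = 1 ✓
  … (the remaining 12 rows also agree.)
Every row agrees, so the formula is equivalent.

Yes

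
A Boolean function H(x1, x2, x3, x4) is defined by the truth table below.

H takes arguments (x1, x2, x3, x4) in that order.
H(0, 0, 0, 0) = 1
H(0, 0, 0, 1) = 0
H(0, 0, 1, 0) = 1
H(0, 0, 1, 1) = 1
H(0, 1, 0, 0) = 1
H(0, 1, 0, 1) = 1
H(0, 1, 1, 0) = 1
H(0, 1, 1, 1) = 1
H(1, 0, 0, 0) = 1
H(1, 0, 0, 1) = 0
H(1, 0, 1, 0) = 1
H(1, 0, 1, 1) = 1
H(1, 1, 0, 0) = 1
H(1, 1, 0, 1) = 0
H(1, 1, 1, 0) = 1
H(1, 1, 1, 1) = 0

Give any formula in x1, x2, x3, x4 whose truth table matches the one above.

H(x1, x2, x3, x4) = ¬((((((¬x1 ∧ ¬x2) ∧ ¬x3) ∧ x4) ∨ (((x1 ∧ ¬x2) ∧ ¬x3) ∧ x4)) ∨ (((x1 ∧ x2) ∧ ¬x3) ∧ x4)) ∨ (((x1 ∧ x2) ∧ x3) ∧ x4))

H is 0 on only 4 rows — (0,0,0,1), (1,0,0,1), (1,1,0,1), (1,1,1,1). Writing each as a minterm (¬x1·¬x2·¬x3·x4, x1·¬x2·¬x3·x4, x1·x2·¬x3·x4, x1·x2·x3·x4) and OR-ing them characterizes exactly where H=0, so H is the negation of that disjunction.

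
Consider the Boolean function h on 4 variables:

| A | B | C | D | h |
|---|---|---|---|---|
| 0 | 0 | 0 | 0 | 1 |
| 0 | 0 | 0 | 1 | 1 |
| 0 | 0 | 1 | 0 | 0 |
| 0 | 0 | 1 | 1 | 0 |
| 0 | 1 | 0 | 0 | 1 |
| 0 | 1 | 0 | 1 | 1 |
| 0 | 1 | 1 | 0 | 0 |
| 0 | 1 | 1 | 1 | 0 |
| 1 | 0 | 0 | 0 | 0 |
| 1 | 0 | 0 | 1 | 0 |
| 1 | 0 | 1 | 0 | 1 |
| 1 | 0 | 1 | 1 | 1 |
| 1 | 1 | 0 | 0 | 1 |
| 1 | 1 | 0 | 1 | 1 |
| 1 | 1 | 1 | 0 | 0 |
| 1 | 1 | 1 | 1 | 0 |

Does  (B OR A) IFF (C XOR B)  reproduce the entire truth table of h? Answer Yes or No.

Check the formula against h row by row:
  A=0, B=0, C=0, D=0: formula gives 1, h = 1 ✓
  A=0, B=0, C=0, D=1: formula gives 1, h = 1 ✓
  A=0, B=0, C=1, D=0: formula gives 0, h = 0 ✓
  A=0, B=0, C=1, D=1: formula gives 0, h = 0 ✓
  … (the remaining 12 rows also agree.)
All 16 rows match — the expression computes h exactly.

Yes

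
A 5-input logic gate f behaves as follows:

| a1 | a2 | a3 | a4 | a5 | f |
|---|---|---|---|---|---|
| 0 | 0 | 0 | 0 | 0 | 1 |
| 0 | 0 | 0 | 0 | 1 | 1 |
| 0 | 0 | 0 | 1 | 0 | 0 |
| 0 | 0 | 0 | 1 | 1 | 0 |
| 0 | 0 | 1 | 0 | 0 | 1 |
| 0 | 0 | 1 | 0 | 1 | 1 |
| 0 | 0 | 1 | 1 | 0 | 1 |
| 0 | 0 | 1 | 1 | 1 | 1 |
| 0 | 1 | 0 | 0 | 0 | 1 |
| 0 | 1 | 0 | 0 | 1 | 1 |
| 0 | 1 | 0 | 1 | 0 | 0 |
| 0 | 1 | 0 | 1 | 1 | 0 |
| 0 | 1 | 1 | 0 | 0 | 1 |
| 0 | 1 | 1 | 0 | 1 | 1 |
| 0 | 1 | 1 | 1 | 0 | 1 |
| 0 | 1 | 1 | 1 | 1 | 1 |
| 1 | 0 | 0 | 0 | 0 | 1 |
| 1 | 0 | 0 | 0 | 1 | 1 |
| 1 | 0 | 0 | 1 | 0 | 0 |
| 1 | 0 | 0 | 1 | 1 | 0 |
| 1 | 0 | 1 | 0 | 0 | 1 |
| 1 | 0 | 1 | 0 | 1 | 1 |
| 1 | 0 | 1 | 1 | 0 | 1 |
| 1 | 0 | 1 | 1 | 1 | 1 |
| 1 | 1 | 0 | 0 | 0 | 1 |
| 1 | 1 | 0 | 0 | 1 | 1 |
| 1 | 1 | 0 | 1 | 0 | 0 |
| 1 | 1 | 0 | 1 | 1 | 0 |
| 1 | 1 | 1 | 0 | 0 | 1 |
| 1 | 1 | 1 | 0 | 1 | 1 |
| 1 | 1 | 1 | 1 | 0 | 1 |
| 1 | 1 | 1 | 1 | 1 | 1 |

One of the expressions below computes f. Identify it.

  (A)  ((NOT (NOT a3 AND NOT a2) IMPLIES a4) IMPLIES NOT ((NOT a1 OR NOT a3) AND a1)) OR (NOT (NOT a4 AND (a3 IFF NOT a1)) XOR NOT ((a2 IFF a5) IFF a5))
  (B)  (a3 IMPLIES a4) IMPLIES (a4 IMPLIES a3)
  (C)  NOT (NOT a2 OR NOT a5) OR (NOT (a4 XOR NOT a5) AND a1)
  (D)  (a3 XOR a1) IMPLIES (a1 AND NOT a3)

B

(A) fails at (0,0,0,1,0): the formula yields 1, f is 0.
(C) fails at (0,0,0,0,0): the formula yields 0, f is 1.
(D) fails at (0,0,0,1,0): the formula yields 1, f is 0.
(B) is the remaining candidate, and it agrees with f on all 32 inputs.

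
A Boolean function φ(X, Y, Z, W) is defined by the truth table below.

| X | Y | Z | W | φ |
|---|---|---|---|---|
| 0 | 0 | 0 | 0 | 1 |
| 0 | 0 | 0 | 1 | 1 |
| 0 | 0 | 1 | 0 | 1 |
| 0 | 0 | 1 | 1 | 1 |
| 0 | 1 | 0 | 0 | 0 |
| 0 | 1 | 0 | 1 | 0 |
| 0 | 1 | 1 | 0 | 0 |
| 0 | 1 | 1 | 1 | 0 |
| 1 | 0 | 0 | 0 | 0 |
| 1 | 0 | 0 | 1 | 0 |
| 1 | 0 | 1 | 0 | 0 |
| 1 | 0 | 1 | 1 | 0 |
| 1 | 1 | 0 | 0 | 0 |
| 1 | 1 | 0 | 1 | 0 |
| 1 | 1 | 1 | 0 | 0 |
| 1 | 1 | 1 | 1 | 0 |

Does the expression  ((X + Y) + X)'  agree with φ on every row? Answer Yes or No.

Test each input against both φ and the formula:
  X=0, Y=0, Z=0, W=0: formula gives 1, φ = 1 ✓
  X=0, Y=0, Z=0, W=1: formula gives 1, φ = 1 ✓
  X=0, Y=0, Z=1, W=0: formula gives 1, φ = 1 ✓
  X=0, Y=0, Z=1, W=1: formula gives 1, φ = 1 ✓
  …and likewise for the remaining 12 rows.
All 16 rows match — the expression computes φ exactly.

Yes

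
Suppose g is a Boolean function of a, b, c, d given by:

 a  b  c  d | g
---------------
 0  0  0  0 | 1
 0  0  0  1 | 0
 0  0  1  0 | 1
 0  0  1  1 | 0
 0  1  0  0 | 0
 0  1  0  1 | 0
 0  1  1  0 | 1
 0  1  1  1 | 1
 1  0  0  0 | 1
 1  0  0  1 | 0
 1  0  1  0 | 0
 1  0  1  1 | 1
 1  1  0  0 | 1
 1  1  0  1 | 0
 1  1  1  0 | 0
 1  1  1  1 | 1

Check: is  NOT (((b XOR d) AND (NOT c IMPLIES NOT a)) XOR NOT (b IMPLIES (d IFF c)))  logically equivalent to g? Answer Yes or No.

No

Evaluate NOT (((b XOR d) AND (NOT c IMPLIES NOT a)) XOR NOT (b IMPLIES (d IFF c))) on each row and compare to g:
  a=0, b=0, c=0, d=0: formula gives 1, g = 1 ✓
  a=0, b=0, c=0, d=1: formula gives 0, g = 0 ✓
  a=0, b=0, c=1, d=0: formula gives 1, g = 1 ✓
  a=0, b=0, c=1, d=1: formula gives 0, g = 0 ✓
  …
  a=1, b=0, c=0, d=1: formula gives 1, but g = 0 ✗
A single disagreement suffices: at (1,0,0,1) they differ, so the formula does not compute g.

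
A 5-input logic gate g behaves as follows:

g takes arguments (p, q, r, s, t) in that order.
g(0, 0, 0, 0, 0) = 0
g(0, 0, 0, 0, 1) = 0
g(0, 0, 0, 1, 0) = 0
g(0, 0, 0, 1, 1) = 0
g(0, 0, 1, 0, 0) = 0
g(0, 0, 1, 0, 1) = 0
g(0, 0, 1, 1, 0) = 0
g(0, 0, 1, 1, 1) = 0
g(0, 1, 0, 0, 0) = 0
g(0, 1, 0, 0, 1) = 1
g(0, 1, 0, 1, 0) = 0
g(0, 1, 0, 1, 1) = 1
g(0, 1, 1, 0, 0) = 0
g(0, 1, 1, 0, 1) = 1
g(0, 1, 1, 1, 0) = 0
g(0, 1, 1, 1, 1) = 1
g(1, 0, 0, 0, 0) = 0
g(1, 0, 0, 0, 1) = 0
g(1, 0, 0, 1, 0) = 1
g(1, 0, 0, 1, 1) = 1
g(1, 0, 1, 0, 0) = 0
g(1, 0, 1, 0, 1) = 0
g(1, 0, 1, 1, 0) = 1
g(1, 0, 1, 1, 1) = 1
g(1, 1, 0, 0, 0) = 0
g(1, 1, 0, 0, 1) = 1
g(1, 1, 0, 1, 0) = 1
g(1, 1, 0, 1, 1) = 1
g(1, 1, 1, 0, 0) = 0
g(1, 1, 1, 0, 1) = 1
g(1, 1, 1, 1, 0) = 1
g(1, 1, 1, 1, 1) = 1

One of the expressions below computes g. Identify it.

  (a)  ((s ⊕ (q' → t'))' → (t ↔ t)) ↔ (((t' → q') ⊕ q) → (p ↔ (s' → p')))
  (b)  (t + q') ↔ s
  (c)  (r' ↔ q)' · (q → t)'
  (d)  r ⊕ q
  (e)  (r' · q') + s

(b) fails at (0,0,0,1,0): the formula yields 1, g is 0.
(c) fails at (0,1,0,0,1): the formula yields 0, g is 1.
(d) fails at (0,0,1,0,0): the formula yields 1, g is 0.
(e) fails at (0,0,0,0,0): the formula yields 1, g is 0.
That leaves (a). Evaluating it on every row reproduces the table of g exactly.

a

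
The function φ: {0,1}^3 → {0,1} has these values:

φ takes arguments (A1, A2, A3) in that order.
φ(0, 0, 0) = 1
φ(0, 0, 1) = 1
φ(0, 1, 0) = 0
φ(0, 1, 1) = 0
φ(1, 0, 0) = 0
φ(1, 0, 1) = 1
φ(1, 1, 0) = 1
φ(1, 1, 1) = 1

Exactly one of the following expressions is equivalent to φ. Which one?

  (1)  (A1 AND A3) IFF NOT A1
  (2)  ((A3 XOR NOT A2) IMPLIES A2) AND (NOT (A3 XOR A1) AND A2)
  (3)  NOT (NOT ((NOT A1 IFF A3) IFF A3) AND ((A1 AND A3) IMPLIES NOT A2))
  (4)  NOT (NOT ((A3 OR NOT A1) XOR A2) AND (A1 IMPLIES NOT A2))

(1) fails at (0,0,0): the formula yields 0, φ is 1.
(2) fails at (0,0,0): the formula yields 0, φ is 1.
(3) fails at (0,1,0): the formula yields 1, φ is 0.
Only (4) survives; checking it on all 8 rows confirms it matches φ.

4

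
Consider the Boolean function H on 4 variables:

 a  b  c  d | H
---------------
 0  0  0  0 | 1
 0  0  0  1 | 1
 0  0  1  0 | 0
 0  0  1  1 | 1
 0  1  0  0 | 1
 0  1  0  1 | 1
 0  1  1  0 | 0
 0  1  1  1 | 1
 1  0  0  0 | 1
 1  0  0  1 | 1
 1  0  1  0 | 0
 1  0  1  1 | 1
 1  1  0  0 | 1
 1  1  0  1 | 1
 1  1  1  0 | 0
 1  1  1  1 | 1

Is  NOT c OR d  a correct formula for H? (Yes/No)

Yes

Check the formula against H row by row:
  a=0, b=0, c=0, d=0: formula gives 1, H = 1 ✓
  a=0, b=0, c=0, d=1: formula gives 1, H = 1 ✓
  a=0, b=0, c=1, d=0: formula gives 0, H = 0 ✓
  a=0, b=0, c=1, d=1: formula gives 1, H = 1 ✓
  …and likewise for the remaining 12 rows.
All 16 rows match — the expression computes H exactly.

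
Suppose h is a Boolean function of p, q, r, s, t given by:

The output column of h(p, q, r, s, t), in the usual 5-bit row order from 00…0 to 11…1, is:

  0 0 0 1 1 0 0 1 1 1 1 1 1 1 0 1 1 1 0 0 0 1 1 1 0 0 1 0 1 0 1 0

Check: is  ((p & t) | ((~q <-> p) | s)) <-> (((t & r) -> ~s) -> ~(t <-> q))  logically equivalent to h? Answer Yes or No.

Evaluate ((p & t) | ((~q <-> p) | s)) <-> (((t & r) -> ~s) -> ~(t <-> q)) on each row and compare to h:
  p=0, q=0, r=0, s=0, t=0: formula gives 1, but h = 0 ✗
Since they disagree at (0,0,0,0,0), the expression is not a correct formula for h.

No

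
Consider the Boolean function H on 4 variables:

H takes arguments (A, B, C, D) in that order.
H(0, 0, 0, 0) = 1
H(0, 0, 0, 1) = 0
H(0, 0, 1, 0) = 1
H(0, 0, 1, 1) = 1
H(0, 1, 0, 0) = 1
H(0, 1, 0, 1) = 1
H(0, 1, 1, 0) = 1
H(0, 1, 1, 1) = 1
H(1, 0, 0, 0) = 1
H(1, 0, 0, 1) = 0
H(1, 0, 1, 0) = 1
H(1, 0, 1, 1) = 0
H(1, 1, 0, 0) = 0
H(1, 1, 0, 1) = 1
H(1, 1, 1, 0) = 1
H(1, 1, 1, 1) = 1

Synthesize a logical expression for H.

The 0-rows are (0,0,0,1), (1,0,0,1), (1,0,1,1), (1,1,0,0). Take each as a conjunction (¬A·¬B·¬C·D, A·¬B·¬C·D, A·¬B·C·D, A·B·¬C·¬D), form their disjunction, and complement — that gives a formula that is 1 everywhere H is.

H(A, B, C, D) = ¬((((((¬A ∧ ¬B) ∧ ¬C) ∧ D) ∨ (((A ∧ ¬B) ∧ ¬C) ∧ D)) ∨ (((A ∧ ¬B) ∧ C) ∧ D)) ∨ (((A ∧ B) ∧ ¬C) ∧ ¬D))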